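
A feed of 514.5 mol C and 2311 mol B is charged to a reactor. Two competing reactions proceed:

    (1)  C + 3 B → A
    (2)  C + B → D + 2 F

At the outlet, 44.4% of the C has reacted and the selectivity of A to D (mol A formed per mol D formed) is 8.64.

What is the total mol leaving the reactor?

2230 mol

Conversion of C: C consumed = 0.444 × 514.5 = 228.4 mol = 1ξ₁ + 1ξ₂.
Selectivity: 1ξ₁ / (1ξ₂) = 8.64 → ξ₁ = 8.64 ξ₂.
Substitute: (1·8.64 + 1) ξ₂ = 228.4 → ξ₂ = 23.7 mol, ξ₁ = 204.7 mol.
Outlet amounts (n = n₀ + Σ ν·ξ):
  C: 514.5 − 1(204.7) − 1(23.7) = 286.1
  B: 2311 − 3(204.7) − 1(23.7) = 1673
  A: 0 + 1(204.7) = 204.7
  D: 0 + 1(23.7) = 23.7
  F: 0 + 2(23.7) = 47.39
Total out = 286.1 + 1673 + 204.7 + 23.7 + 47.39 = 2235 mol.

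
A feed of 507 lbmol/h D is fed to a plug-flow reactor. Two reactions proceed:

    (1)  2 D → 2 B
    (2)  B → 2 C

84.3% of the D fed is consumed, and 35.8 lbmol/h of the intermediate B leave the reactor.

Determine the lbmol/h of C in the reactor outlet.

783 lbmol/h

Conversion of D: D consumed = 2ξ₁ = 0.843 × 507 → ξ₁ = 213.7 lbmol/h.
B balance: n_B = 0 + 2ξ₁ − 1ξ₂ = 35.8 → ξ₂ = (2·213.7 − 35.8)/1 = 391.6 lbmol/h.
Outlet amounts (n = n₀ + Σ ν·ξ):
  D: 507 − 2(213.7) = 79.6
  B: 0 + 2(213.7) − 1(391.6) = 35.8
  C: 0 + 2(391.6) = 783.2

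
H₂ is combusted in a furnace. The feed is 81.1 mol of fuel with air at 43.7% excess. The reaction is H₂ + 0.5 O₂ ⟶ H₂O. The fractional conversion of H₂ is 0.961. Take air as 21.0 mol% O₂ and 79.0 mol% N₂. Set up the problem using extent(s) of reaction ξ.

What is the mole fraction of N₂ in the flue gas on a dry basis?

0.907

Stoichiometric O₂ = 0.5 × 81.1 = 40.55 mol; O₂ fed = 40.55 × 1.437 = 58.27 mol.
N₂ fed = 58.27 × 79/21 = 219.2 mol.
Fuel reacted = 0.961 × 81.1 → ξ = 77.94 mol.
Outlet (n = n₀ + ν ξ):
  H₂: 81.1 − 1(77.94) = 3.163
  O₂: 58.27 − 0.5(77.94) = 19.3
  N₂: 219.2 (inert)
  H₂O: 0 + 1(77.94) = 77.94
Dry total = 241.7 mol; y_N₂ (dry) = 219.2 / 241.7 = 0.907.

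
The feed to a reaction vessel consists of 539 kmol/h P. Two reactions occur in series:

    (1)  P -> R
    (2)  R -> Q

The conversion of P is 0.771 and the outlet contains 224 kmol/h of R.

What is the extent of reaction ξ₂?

Conversion of P: P consumed = 1ξ₁ = 0.771 × 539 → ξ₁ = 415.6 kmol/h.
R balance: n_R = 0 + 1ξ₁ − 1ξ₂ = 224 → ξ₂ = (1·415.6 − 224)/1 = 191.6 kmol/h.
Outlet amounts (n = n₀ + Σ ν·ξ):
  P: 539 − 1(415.6) = 123.4
  R: 0 + 1(415.6) − 1(191.6) = 224
  Q: 0 + 1(191.6) = 191.6

ξ₂ = 192 kmol/h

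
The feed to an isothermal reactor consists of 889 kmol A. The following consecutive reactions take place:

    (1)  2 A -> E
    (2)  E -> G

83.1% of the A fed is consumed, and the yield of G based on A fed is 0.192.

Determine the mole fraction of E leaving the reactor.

0.382

Conversion of A: A consumed = 2ξ₁ = 0.831 × 889 → ξ₁ = 369.4 kmol.
Yield of G: 1ξ₂ / 889 = 0.192 → ξ₂ = 170.7 kmol.
Outlet amounts (n = n₀ + Σ ν·ξ):
  A: 889 − 2(369.4) = 150.2
  E: 0 + 1(369.4) − 1(170.7) = 198.7
  G: 0 + 1(170.7) = 170.7
Total out = 519.6 kmol; y_E = 198.7 / 519.6 = 0.3824.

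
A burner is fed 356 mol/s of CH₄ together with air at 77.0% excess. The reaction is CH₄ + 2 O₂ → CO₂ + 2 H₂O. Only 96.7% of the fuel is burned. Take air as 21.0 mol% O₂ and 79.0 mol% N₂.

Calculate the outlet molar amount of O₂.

Stoichiometric O₂ = 2 × 356 = 712 mol/s; O₂ fed = 712 × 1.770 = 1260 mol/s.
N₂ fed = 1260 × 79/21 = 4741 mol/s.
Fuel reacted = 0.967 × 356 → ξ = 344.3 mol/s.
Outlet (n = n₀ + ν ξ):
  CH₄: 356 − 1(344.3) = 11.75
  O₂: 1260 − 2(344.3) = 571.7
  N₂: 4741 (inert)
  CO₂: 0 + 1(344.3) = 344.3
  H₂O: 0 + 2(344.3) = 688.5

572 mol/s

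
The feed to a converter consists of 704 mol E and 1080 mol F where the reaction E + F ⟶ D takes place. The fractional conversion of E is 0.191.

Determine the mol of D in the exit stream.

E reacted = 0.191 × 704 = 134.5 mol; ν_E = −1, so ξ = 134.5/1 = 134.5 mol.
Outlet amounts (n = n₀ + ν ξ):
  E: 704 − 1(134.5) = 569.5
  F: 1080 − 1(134.5) = 945.5
  D: 0 + 1(134.5) = 134.5

134 mol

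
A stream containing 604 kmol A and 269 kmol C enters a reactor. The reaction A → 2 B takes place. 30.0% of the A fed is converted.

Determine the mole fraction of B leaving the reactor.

A reacted = 0.3 × 604 = 181.2 kmol; ν_A = −1, so ξ = 181.2/1 = 181.2 kmol.
Outlet amounts (n = n₀ + ν ξ):
  A: 604 − 1(181.2) = 422.8
  B: 0 + 2(181.2) = 362.4
  C: 269 (inert)
Total out = 1054 kmol; y_B = 362.4 / 1054 = 0.3438.

0.344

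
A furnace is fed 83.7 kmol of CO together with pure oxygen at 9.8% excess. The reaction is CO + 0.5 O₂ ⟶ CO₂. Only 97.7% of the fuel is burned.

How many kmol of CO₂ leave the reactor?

81.8 kmol

Stoichiometric O₂ = 0.5 × 83.7 = 41.85 kmol; O₂ fed = 41.85 × 1.098 = 45.95 kmol.
Fuel reacted = 0.977 × 83.7 → ξ = 81.77 kmol.
Outlet (n = n₀ + ν ξ):
  CO: 83.7 − 1(81.77) = 1.925
  O₂: 45.95 − 0.5(81.77) = 5.064
  CO₂: 0 + 1(81.77) = 81.77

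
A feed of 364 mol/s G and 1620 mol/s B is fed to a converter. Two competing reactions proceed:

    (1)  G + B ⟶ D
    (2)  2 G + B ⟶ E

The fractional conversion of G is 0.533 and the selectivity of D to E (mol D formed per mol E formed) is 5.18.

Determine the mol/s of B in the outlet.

Conversion of G: G consumed = 0.533 × 364 = 194 mol/s = 1ξ₁ + 2ξ₂.
Selectivity: 1ξ₁ / (1ξ₂) = 5.18 → ξ₁ = 5.18 ξ₂.
Substitute: (1·5.18 + 2) ξ₂ = 194 → ξ₂ = 27.02 mol/s, ξ₁ = 140 mol/s.
Outlet amounts (n = n₀ + Σ ν·ξ):
  G: 364 − 1(140) − 2(27.02) = 170
  B: 1620 − 1(140) − 1(27.02) = 1453
  D: 0 + 1(140) = 140
  E: 0 + 1(27.02) = 27.02

1450 mol/s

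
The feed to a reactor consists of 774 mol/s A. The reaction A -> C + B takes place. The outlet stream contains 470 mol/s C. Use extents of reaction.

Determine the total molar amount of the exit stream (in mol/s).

1240 mol/s

For C: n = n₀ + 1ξ → 470 = 0 + 1ξ, giving ξ = 470 mol/s.
Outlet amounts (n = n₀ + ν ξ):
  A: 774 − 1(470) = 304
  C: 0 + 1(470) = 470
  B: 0 + 1(470) = 470
Total out = 304 + 470 + 470 = 1244 mol/s.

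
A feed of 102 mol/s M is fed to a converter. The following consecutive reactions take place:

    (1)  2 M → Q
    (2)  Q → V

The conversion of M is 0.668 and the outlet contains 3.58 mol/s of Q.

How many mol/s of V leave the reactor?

30.5 mol/s

Conversion of M: M consumed = 2ξ₁ = 0.668 × 102 → ξ₁ = 34.07 mol/s.
Q balance: n_Q = 0 + 1ξ₁ − 1ξ₂ = 3.58 → ξ₂ = (1·34.07 − 3.58)/1 = 30.49 mol/s.
Outlet amounts (n = n₀ + Σ ν·ξ):
  M: 102 − 2(34.07) = 33.86
  Q: 0 + 1(34.07) − 1(30.49) = 3.58
  V: 0 + 1(30.49) = 30.49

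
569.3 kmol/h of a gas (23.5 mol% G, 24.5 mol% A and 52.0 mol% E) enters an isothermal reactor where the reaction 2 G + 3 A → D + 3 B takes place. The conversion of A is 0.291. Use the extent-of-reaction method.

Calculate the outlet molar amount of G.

A reacted = 0.291 × 139.5 = 40.59 kmol/h; ν_A = −3, so ξ = 40.59/3 = 13.53 kmol/h.
Outlet amounts (n = n₀ + ν ξ):
  G: 133.8 − 2(13.53) = 106.7
  A: 139.5 − 3(13.53) = 98.89
  D: 0 + 1(13.53) = 13.53
  B: 0 + 3(13.53) = 40.59
  E: 296 (inert)

107 kmol/h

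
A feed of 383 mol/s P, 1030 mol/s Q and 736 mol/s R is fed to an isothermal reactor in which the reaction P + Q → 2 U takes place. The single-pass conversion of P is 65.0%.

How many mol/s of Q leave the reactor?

P reacted = 0.65 × 383 = 249 mol/s; ν_P = −1, so ξ = 249/1 = 249 mol/s.
Outlet amounts (n = n₀ + ν ξ):
  P: 383 − 1(249) = 134
  Q: 1030 − 1(249) = 781
  U: 0 + 2(249) = 497.9
  R: 736 (inert)

781 mol/s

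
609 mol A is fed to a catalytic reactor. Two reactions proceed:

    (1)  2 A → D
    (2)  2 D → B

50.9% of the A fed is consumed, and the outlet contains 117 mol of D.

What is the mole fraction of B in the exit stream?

0.0437

Conversion of A: A consumed = 2ξ₁ = 0.509 × 609 → ξ₁ = 155 mol.
D balance: n_D = 0 + 1ξ₁ − 2ξ₂ = 117 → ξ₂ = (1·155 − 117)/2 = 19 mol.
Outlet amounts (n = n₀ + Σ ν·ξ):
  A: 609 − 2(155) = 299
  D: 0 + 1(155) − 2(19) = 117
  B: 0 + 1(19) = 19
Total out = 435 mol; y_B = 19 / 435 = 0.04367.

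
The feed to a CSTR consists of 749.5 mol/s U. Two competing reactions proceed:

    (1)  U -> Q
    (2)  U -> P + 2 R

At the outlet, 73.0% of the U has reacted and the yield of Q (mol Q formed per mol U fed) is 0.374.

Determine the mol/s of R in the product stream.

534 mol/s

Yield of Q: 1ξ₁ / 749.5 = 0.374 → ξ₁ = 280.3 mol/s.
Conversion of U: 1ξ₁ + 1ξ₂ = 0.73 × 749.5 = 547.1 → ξ₂ = 266.8 mol/s.
Outlet amounts (n = n₀ + Σ ν·ξ):
  U: 749.5 − 1(280.3) − 1(266.8) = 202.4
  Q: 0 + 1(280.3) = 280.3
  P: 0 + 1(266.8) = 266.8
  R: 0 + 2(266.8) = 533.6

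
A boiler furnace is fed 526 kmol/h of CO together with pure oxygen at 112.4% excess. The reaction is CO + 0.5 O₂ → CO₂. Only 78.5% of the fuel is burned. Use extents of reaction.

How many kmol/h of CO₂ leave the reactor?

Stoichiometric O₂ = 0.5 × 526 = 263 kmol/h; O₂ fed = 263 × 2.124 = 558.6 kmol/h.
Fuel reacted = 0.785 × 526 → ξ = 412.9 kmol/h.
Outlet (n = n₀ + ν ξ):
  CO: 526 − 1(412.9) = 113.1
  O₂: 558.6 − 0.5(412.9) = 352.2
  CO₂: 0 + 1(412.9) = 412.9

413 kmol/h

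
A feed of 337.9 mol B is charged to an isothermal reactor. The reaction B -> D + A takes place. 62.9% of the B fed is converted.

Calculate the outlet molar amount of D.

B reacted = 0.629 × 337.9 = 212.5 mol; ν_B = −1, so ξ = 212.5/1 = 212.5 mol.
Outlet amounts (n = n₀ + ν ξ):
  B: 337.9 − 1(212.5) = 125.4
  D: 0 + 1(212.5) = 212.5
  A: 0 + 1(212.5) = 212.5

213 mol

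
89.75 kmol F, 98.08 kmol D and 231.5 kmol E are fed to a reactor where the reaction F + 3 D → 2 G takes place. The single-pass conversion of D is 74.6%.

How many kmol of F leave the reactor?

65.4 kmol

D reacted = 0.746 × 98.08 = 73.17 kmol; ν_D = −3, so ξ = 73.17/3 = 24.39 kmol.
Outlet amounts (n = n₀ + ν ξ):
  F: 89.75 − 1(24.39) = 65.36
  D: 98.08 − 3(24.39) = 24.91
  G: 0 + 2(24.39) = 48.78
  E: 231.5 (inert)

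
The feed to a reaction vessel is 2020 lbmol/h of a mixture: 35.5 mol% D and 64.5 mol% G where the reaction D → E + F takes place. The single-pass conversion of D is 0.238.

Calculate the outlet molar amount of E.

171 lbmol/h

D reacted = 0.238 × 717.1 = 170.7 lbmol/h; ν_D = −1, so ξ = 170.7/1 = 170.7 lbmol/h.
Outlet amounts (n = n₀ + ν ξ):
  D: 717.1 − 1(170.7) = 546.4
  E: 0 + 1(170.7) = 170.7
  F: 0 + 1(170.7) = 170.7
  G: 1303 (inert)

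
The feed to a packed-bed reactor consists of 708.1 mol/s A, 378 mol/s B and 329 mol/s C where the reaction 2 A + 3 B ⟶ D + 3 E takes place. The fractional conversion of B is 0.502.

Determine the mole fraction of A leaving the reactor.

B reacted = 0.502 × 378 = 189.8 mol/s; ν_B = −3, so ξ = 189.8/3 = 63.25 mol/s.
Outlet amounts (n = n₀ + ν ξ):
  A: 708.1 − 2(63.25) = 581.6
  B: 378 − 3(63.25) = 188.2
  D: 0 + 1(63.25) = 63.25
  E: 0 + 3(63.25) = 189.8
  C: 329 (inert)
Total out = 1352 mol/s; y_A = 581.6 / 1352 = 0.4302.

0.43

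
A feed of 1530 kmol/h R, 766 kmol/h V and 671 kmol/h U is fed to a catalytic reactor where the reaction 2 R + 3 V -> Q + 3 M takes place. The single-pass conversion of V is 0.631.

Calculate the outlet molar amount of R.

1210 kmol/h

V reacted = 0.631 × 766 = 483.3 kmol/h; ν_V = −3, so ξ = 483.3/3 = 161.1 kmol/h.
Outlet amounts (n = n₀ + ν ξ):
  R: 1530 − 2(161.1) = 1208
  V: 766 − 3(161.1) = 282.7
  Q: 0 + 1(161.1) = 161.1
  M: 0 + 3(161.1) = 483.3
  U: 671 (inert)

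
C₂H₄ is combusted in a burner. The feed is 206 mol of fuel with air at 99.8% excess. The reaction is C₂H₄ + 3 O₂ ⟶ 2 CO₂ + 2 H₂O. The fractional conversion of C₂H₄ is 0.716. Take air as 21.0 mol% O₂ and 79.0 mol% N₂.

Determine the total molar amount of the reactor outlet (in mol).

6090 mol

Stoichiometric O₂ = 3 × 206 = 618 mol; O₂ fed = 618 × 1.998 = 1235 mol.
N₂ fed = 1235 × 79/21 = 4645 mol.
Fuel reacted = 0.716 × 206 → ξ = 147.5 mol.
Outlet (n = n₀ + ν ξ):
  C₂H₄: 206 − 1(147.5) = 58.5
  O₂: 1235 − 3(147.5) = 792.3
  N₂: 4645 (inert)
  CO₂: 0 + 2(147.5) = 295
  H₂O: 0 + 2(147.5) = 295
Total out = 58.5 + 792.3 + 4645 + 295 + 295 = 6086 mol.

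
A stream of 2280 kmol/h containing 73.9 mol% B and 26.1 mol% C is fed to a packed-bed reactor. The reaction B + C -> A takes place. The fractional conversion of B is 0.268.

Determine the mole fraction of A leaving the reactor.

B reacted = 0.268 × 1685 = 451.6 kmol/h; ν_B = −1, so ξ = 451.6/1 = 451.6 kmol/h.
Outlet amounts (n = n₀ + ν ξ):
  B: 1685 − 1(451.6) = 1233
  C: 595.1 − 1(451.6) = 143.5
  A: 0 + 1(451.6) = 451.6
Total out = 1828 kmol/h; y_A = 451.6 / 1828 = 0.247.

0.247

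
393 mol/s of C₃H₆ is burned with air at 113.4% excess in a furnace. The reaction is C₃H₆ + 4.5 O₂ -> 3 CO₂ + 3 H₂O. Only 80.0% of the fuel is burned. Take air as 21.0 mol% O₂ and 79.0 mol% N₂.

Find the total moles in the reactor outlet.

Stoichiometric O₂ = 4.5 × 393 = 1768 mol/s; O₂ fed = 1768 × 2.134 = 3774 mol/s.
N₂ fed = 3774 × 79/21 = 14200 mol/s.
Fuel reacted = 0.8 × 393 → ξ = 314.4 mol/s.
Outlet (n = n₀ + ν ξ):
  C₃H₆: 393 − 1(314.4) = 78.6
  O₂: 3774 − 4.5(314.4) = 2359
  N₂: 14200 (inert)
  CO₂: 0 + 3(314.4) = 943.2
  H₂O: 0 + 3(314.4) = 943.2
Total out = 78.6 + 2359 + 14200 + 943.2 + 943.2 = 18520 mol/s.

18500 mol/s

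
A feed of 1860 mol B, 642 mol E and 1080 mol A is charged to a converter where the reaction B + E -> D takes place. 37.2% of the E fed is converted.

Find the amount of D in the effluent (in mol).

E reacted = 0.372 × 642 = 238.8 mol; ν_E = −1, so ξ = 238.8/1 = 238.8 mol.
Outlet amounts (n = n₀ + ν ξ):
  B: 1860 − 1(238.8) = 1621
  E: 642 − 1(238.8) = 403.2
  D: 0 + 1(238.8) = 238.8
  A: 1080 (inert)

239 mol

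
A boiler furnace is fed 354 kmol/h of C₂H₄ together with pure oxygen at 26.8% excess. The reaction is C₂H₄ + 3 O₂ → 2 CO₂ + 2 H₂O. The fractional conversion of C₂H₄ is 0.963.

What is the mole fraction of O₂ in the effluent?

0.19

Stoichiometric O₂ = 3 × 354 = 1062 kmol/h; O₂ fed = 1062 × 1.268 = 1347 kmol/h.
Fuel reacted = 0.963 × 354 → ξ = 340.9 kmol/h.
Outlet (n = n₀ + ν ξ):
  C₂H₄: 354 − 1(340.9) = 13.1
  O₂: 1347 − 3(340.9) = 323.9
  CO₂: 0 + 2(340.9) = 681.8
  H₂O: 0 + 2(340.9) = 681.8
Total out = 1701 kmol/h; y_O₂ = 323.9 / 1701 = 0.1905.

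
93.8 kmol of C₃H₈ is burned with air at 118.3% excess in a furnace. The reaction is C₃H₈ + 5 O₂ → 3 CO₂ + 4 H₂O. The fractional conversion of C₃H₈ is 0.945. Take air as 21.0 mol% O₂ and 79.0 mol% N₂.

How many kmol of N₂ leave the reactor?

3850 kmol

Stoichiometric O₂ = 5 × 93.8 = 469 kmol; O₂ fed = 469 × 2.183 = 1024 kmol.
N₂ fed = 1024 × 79/21 = 3852 kmol.
Fuel reacted = 0.945 × 93.8 → ξ = 88.64 kmol.
Outlet (n = n₀ + ν ξ):
  C₃H₈: 93.8 − 1(88.64) = 5.159
  O₂: 1024 − 5(88.64) = 580.6
  N₂: 3852 (inert)
  CO₂: 0 + 3(88.64) = 265.9
  H₂O: 0 + 4(88.64) = 354.6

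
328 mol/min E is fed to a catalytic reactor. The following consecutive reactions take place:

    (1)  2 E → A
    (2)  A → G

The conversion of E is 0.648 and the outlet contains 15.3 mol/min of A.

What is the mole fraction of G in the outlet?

0.41

Conversion of E: E consumed = 2ξ₁ = 0.648 × 328 → ξ₁ = 106.3 mol/min.
A balance: n_A = 0 + 1ξ₁ − 1ξ₂ = 15.3 → ξ₂ = (1·106.3 − 15.3)/1 = 90.97 mol/min.
Outlet amounts (n = n₀ + Σ ν·ξ):
  E: 328 − 2(106.3) = 115.5
  A: 0 + 1(106.3) − 1(90.97) = 15.3
  G: 0 + 1(90.97) = 90.97
Total out = 221.7 mol/min; y_G = 90.97 / 221.7 = 0.4103.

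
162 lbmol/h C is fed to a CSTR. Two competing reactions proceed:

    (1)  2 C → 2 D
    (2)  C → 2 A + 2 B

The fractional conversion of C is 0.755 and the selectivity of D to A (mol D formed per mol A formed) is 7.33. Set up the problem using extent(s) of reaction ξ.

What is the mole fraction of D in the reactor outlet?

Conversion of C: C consumed = 0.755 × 162 = 122.3 lbmol/h = 2ξ₁ + 1ξ₂.
Selectivity: 2ξ₁ / (2ξ₂) = 7.33 → ξ₁ = 7.33 ξ₂.
Substitute: (2·7.33 + 1) ξ₂ = 122.3 → ξ₂ = 7.81 lbmol/h, ξ₁ = 57.25 lbmol/h.
Outlet amounts (n = n₀ + Σ ν·ξ):
  C: 162 − 2(57.25) − 1(7.81) = 39.69
  D: 0 + 2(57.25) = 114.5
  A: 0 + 2(7.81) = 15.62
  B: 0 + 2(7.81) = 15.62
Total out = 185.4 lbmol/h; y_D = 114.5 / 185.4 = 0.6175.

0.617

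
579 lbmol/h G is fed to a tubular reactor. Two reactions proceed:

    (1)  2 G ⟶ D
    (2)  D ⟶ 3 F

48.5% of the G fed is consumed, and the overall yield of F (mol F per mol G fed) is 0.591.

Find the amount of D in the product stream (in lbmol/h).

Conversion of G: G consumed = 2ξ₁ = 0.485 × 579 → ξ₁ = 140.4 lbmol/h.
Yield of F: 3ξ₂ / 579 = 0.591 → ξ₂ = 114.1 lbmol/h.
Outlet amounts (n = n₀ + Σ ν·ξ):
  G: 579 − 2(140.4) = 298.2
  D: 0 + 1(140.4) − 1(114.1) = 26.34
  F: 0 + 3(114.1) = 342.2

26.3 lbmol/h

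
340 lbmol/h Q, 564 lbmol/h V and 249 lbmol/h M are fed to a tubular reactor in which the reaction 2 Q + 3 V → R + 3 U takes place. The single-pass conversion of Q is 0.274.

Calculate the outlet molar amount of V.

424 lbmol/h

Q reacted = 0.274 × 340 = 93.16 lbmol/h; ν_Q = −2, so ξ = 93.16/2 = 46.58 lbmol/h.
Outlet amounts (n = n₀ + ν ξ):
  Q: 340 − 2(46.58) = 246.8
  V: 564 − 3(46.58) = 424.3
  R: 0 + 1(46.58) = 46.58
  U: 0 + 3(46.58) = 139.7
  M: 249 (inert)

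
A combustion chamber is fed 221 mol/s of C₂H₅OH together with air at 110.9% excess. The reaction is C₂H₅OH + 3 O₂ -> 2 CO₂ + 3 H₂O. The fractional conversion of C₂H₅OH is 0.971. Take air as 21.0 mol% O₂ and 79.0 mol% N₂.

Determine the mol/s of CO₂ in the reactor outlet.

Stoichiometric O₂ = 3 × 221 = 663 mol/s; O₂ fed = 663 × 2.109 = 1398 mol/s.
N₂ fed = 1398 × 79/21 = 5260 mol/s.
Fuel reacted = 0.971 × 221 → ξ = 214.6 mol/s.
Outlet (n = n₀ + ν ξ):
  C₂H₅OH: 221 − 1(214.6) = 6.409
  O₂: 1398 − 3(214.6) = 754.5
  N₂: 5260 (inert)
  CO₂: 0 + 2(214.6) = 429.2
  H₂O: 0 + 3(214.6) = 643.8

429 mol/s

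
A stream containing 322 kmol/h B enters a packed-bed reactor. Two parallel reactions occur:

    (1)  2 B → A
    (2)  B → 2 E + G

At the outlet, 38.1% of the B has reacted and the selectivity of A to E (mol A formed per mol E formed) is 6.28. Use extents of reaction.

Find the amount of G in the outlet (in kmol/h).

Conversion of B: B consumed = 0.381 × 322 = 122.7 kmol/h = 2ξ₁ + 1ξ₂.
Selectivity: 1ξ₁ / (2ξ₂) = 6.28 → ξ₁ = 12.56 ξ₂.
Substitute: (2·12.56 + 1) ξ₂ = 122.7 → ξ₂ = 4.697 kmol/h, ξ₁ = 58.99 kmol/h.
Outlet amounts (n = n₀ + Σ ν·ξ):
  B: 322 − 2(58.99) − 1(4.697) = 199.3
  A: 0 + 1(58.99) = 58.99
  E: 0 + 2(4.697) = 9.394
  G: 0 + 1(4.697) = 4.697

4.7 kmol/h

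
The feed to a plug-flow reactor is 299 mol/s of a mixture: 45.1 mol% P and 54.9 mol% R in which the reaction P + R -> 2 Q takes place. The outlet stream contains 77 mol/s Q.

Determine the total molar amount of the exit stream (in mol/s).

For Q: n = n₀ + 2ξ → 77 = 0 + 2ξ, giving ξ = 38.5 mol/s.
Outlet amounts (n = n₀ + ν ξ):
  P: 134.8 − 1(38.5) = 96.35
  R: 164.2 − 1(38.5) = 125.7
  Q: 0 + 2(38.5) = 77
Total out = 96.35 + 125.7 + 77 = 299 mol/s.

299 mol/s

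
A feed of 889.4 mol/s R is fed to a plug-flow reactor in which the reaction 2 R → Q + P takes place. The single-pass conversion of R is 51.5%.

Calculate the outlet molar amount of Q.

R reacted = 0.515 × 889.4 = 458 mol/s; ν_R = −2, so ξ = 458/2 = 229 mol/s.
Outlet amounts (n = n₀ + ν ξ):
  R: 889.4 − 2(229) = 431.4
  Q: 0 + 1(229) = 229
  P: 0 + 1(229) = 229

229 mol/s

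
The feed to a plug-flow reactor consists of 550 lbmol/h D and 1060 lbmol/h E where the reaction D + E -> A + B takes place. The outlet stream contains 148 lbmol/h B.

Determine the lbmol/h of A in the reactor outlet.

For B: n = n₀ + 1ξ → 148 = 0 + 1ξ, giving ξ = 148 lbmol/h.
Outlet amounts (n = n₀ + ν ξ):
  D: 550 − 1(148) = 402
  E: 1060 − 1(148) = 912
  A: 0 + 1(148) = 148
  B: 0 + 1(148) = 148

148 lbmol/h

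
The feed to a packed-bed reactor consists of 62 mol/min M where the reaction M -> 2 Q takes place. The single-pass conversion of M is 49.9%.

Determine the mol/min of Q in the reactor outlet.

M reacted = 0.499 × 62 = 30.94 mol/min; ν_M = −1, so ξ = 30.94/1 = 30.94 mol/min.
Outlet amounts (n = n₀ + ν ξ):
  M: 62 − 1(30.94) = 31.06
  Q: 0 + 2(30.94) = 61.88

61.9 mol/min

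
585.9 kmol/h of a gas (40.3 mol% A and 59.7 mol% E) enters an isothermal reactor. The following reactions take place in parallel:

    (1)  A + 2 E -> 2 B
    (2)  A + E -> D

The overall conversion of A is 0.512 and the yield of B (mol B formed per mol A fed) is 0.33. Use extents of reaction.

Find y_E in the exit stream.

0.408

Yield of B: 2ξ₁ / 236.1 = 0.33 → ξ₁ = 38.96 kmol/h.
Conversion of A: 1ξ₁ + 1ξ₂ = 0.512 × 236.1 = 120.9 → ξ₂ = 81.93 kmol/h.
Outlet amounts (n = n₀ + Σ ν·ξ):
  A: 236.1 − 1(38.96) − 1(81.93) = 115.2
  E: 349.8 − 2(38.96) − 1(81.93) = 189.9
  B: 0 + 2(38.96) = 77.92
  D: 0 + 1(81.93) = 81.93
Total out = 465 kmol/h; y_E = 189.9 / 465 = 0.4084.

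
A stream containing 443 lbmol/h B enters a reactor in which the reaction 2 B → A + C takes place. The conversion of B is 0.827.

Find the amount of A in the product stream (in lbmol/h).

183 lbmol/h

B reacted = 0.827 × 443 = 366.4 lbmol/h; ν_B = −2, so ξ = 366.4/2 = 183.2 lbmol/h.
Outlet amounts (n = n₀ + ν ξ):
  B: 443 − 2(183.2) = 76.64
  A: 0 + 1(183.2) = 183.2
  C: 0 + 1(183.2) = 183.2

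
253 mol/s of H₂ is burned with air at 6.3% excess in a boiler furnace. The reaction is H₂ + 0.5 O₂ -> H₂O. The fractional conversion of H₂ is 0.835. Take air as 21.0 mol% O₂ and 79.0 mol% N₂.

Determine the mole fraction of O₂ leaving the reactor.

Stoichiometric O₂ = 0.5 × 253 = 126.5 mol/s; O₂ fed = 126.5 × 1.063 = 134.5 mol/s.
N₂ fed = 134.5 × 79/21 = 505.9 mol/s.
Fuel reacted = 0.835 × 253 → ξ = 211.3 mol/s.
Outlet (n = n₀ + ν ξ):
  H₂: 253 − 1(211.3) = 41.75
  O₂: 134.5 − 0.5(211.3) = 28.84
  N₂: 505.9 (inert)
  H₂O: 0 + 1(211.3) = 211.3
Total out = 787.7 mol/s; y_O₂ = 28.84 / 787.7 = 0.03662.

0.0366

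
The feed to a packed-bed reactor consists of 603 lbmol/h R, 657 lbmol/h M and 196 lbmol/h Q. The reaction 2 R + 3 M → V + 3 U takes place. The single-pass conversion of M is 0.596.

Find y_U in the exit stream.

0.295

M reacted = 0.596 × 657 = 391.6 lbmol/h; ν_M = −3, so ξ = 391.6/3 = 130.5 lbmol/h.
Outlet amounts (n = n₀ + ν ξ):
  R: 603 − 2(130.5) = 342
  M: 657 − 3(130.5) = 265.4
  V: 0 + 1(130.5) = 130.5
  U: 0 + 3(130.5) = 391.6
  Q: 196 (inert)
Total out = 1325 lbmol/h; y_U = 391.6 / 1325 = 0.2954.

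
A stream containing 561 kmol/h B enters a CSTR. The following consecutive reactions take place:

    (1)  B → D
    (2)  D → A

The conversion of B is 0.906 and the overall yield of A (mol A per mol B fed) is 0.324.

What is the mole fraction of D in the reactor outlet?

0.582

Conversion of B: B consumed = 1ξ₁ = 0.906 × 561 → ξ₁ = 508.3 kmol/h.
Yield of A: 1ξ₂ / 561 = 0.324 → ξ₂ = 181.8 kmol/h.
Outlet amounts (n = n₀ + Σ ν·ξ):
  B: 561 − 1(508.3) = 52.73
  D: 0 + 1(508.3) − 1(181.8) = 326.5
  A: 0 + 1(181.8) = 181.8
Total out = 561 kmol/h; y_D = 326.5 / 561 = 0.582.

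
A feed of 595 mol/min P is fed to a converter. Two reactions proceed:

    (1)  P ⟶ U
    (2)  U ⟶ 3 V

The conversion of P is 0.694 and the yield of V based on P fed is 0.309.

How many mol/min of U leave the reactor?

352 mol/min

Conversion of P: P consumed = 1ξ₁ = 0.694 × 595 → ξ₁ = 412.9 mol/min.
Yield of V: 3ξ₂ / 595 = 0.309 → ξ₂ = 61.28 mol/min.
Outlet amounts (n = n₀ + Σ ν·ξ):
  P: 595 − 1(412.9) = 182.1
  U: 0 + 1(412.9) − 1(61.28) = 351.6
  V: 0 + 3(61.28) = 183.9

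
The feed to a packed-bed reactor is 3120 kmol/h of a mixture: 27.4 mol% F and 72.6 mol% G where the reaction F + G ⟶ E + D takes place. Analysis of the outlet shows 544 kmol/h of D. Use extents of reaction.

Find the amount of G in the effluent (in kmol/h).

1720 kmol/h

For D: n = n₀ + 1ξ → 544 = 0 + 1ξ, giving ξ = 544 kmol/h.
Outlet amounts (n = n₀ + ν ξ):
  F: 854.9 − 1(544) = 310.9
  G: 2265 − 1(544) = 1721
  E: 0 + 1(544) = 544
  D: 0 + 1(544) = 544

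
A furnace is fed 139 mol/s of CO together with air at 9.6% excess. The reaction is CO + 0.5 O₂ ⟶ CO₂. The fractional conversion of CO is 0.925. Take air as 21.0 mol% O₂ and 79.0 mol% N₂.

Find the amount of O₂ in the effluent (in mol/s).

Stoichiometric O₂ = 0.5 × 139 = 69.5 mol/s; O₂ fed = 69.5 × 1.096 = 76.17 mol/s.
N₂ fed = 76.17 × 79/21 = 286.6 mol/s.
Fuel reacted = 0.925 × 139 → ξ = 128.6 mol/s.
Outlet (n = n₀ + ν ξ):
  CO: 139 − 1(128.6) = 10.42
  O₂: 76.17 − 0.5(128.6) = 11.88
  N₂: 286.6 (inert)
  CO₂: 0 + 1(128.6) = 128.6

11.9 mol/s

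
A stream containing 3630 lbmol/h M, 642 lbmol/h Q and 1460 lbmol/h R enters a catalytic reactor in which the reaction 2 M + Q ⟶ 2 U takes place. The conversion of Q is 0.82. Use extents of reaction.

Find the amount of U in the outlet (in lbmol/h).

Q reacted = 0.82 × 642 = 526.4 lbmol/h; ν_Q = −1, so ξ = 526.4/1 = 526.4 lbmol/h.
Outlet amounts (n = n₀ + ν ξ):
  M: 3630 − 2(526.4) = 2577
  Q: 642 − 1(526.4) = 115.6
  U: 0 + 2(526.4) = 1053
  R: 1460 (inert)

1050 lbmol/h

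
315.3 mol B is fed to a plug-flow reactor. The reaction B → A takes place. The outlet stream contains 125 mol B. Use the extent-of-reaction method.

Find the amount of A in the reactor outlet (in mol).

For B: n = n₀ − 1ξ → 125 = 315.3 − 1ξ, giving ξ = 190.3 mol.
Outlet amounts (n = n₀ + ν ξ):
  B: 315.3 − 1(190.3) = 125
  A: 0 + 1(190.3) = 190.3

190 mol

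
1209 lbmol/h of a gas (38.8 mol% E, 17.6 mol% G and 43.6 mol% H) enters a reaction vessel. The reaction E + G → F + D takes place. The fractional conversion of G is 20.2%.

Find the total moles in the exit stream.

1210 lbmol/h

G reacted = 0.202 × 212.8 = 42.98 lbmol/h; ν_G = −1, so ξ = 42.98/1 = 42.98 lbmol/h.
Outlet amounts (n = n₀ + ν ξ):
  E: 469.1 − 1(42.98) = 426.1
  G: 212.8 − 1(42.98) = 169.8
  F: 0 + 1(42.98) = 42.98
  D: 0 + 1(42.98) = 42.98
  H: 527.1 (inert)
Total out = 426.1 + 169.8 + 42.98 + 42.98 + 527.1 = 1209 lbmol/h.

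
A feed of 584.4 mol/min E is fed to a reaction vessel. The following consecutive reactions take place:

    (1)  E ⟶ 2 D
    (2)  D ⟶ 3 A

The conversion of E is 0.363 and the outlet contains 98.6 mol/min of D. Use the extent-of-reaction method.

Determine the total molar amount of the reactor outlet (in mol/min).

Conversion of E: E consumed = 1ξ₁ = 0.363 × 584.4 → ξ₁ = 212.1 mol/min.
D balance: n_D = 0 + 2ξ₁ − 1ξ₂ = 98.6 → ξ₂ = (2·212.1 − 98.6)/1 = 325.7 mol/min.
Outlet amounts (n = n₀ + Σ ν·ξ):
  E: 584.4 − 1(212.1) = 372.3
  D: 0 + 2(212.1) − 1(325.7) = 98.6
  A: 0 + 3(325.7) = 977
Total out = 372.3 + 98.6 + 977 = 1448 mol/min.

1450 mol/min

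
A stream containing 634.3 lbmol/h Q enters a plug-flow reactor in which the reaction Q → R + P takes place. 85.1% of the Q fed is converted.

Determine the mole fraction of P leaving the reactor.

0.46

Q reacted = 0.851 × 634.3 = 539.8 lbmol/h; ν_Q = −1, so ξ = 539.8/1 = 539.8 lbmol/h.
Outlet amounts (n = n₀ + ν ξ):
  Q: 634.3 − 1(539.8) = 94.51
  R: 0 + 1(539.8) = 539.8
  P: 0 + 1(539.8) = 539.8
Total out = 1174 lbmol/h; y_P = 539.8 / 1174 = 0.4598.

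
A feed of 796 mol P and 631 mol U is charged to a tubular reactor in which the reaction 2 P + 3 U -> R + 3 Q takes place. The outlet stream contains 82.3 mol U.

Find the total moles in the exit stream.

For U: n = n₀ − 3ξ → 82.3 = 631 − 3ξ, giving ξ = 182.9 mol.
Outlet amounts (n = n₀ + ν ξ):
  P: 796 − 2(182.9) = 430.2
  U: 631 − 3(182.9) = 82.3
  R: 0 + 1(182.9) = 182.9
  Q: 0 + 3(182.9) = 548.7
Total out = 430.2 + 82.3 + 182.9 + 548.7 = 1244 mol.

1240 mol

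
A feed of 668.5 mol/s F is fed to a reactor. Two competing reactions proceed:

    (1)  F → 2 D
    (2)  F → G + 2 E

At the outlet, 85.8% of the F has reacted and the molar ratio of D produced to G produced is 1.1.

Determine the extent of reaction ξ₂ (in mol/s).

Conversion of F: F consumed = 0.858 × 668.5 = 573.6 mol/s = 1ξ₁ + 1ξ₂.
Selectivity: 2ξ₁ / (1ξ₂) = 1.1 → ξ₁ = 0.55 ξ₂.
Substitute: (1·0.55 + 1) ξ₂ = 573.6 → ξ₂ = 370 mol/s, ξ₁ = 203.5 mol/s.
Outlet amounts (n = n₀ + Σ ν·ξ):
  F: 668.5 − 1(203.5) − 1(370) = 94.93
  D: 0 + 2(203.5) = 407.1
  G: 0 + 1(370) = 370
  E: 0 + 2(370) = 740.1

ξ₂ = 370 mol/s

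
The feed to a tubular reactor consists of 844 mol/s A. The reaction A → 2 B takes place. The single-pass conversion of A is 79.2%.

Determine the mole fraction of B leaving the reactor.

A reacted = 0.792 × 844 = 668.4 mol/s; ν_A = −1, so ξ = 668.4/1 = 668.4 mol/s.
Outlet amounts (n = n₀ + ν ξ):
  A: 844 − 1(668.4) = 175.6
  B: 0 + 2(668.4) = 1337
Total out = 1512 mol/s; y_B = 1337 / 1512 = 0.8839.

0.884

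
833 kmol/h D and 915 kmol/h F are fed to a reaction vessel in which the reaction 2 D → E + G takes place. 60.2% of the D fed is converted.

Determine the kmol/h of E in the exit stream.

D reacted = 0.602 × 833 = 501.5 kmol/h; ν_D = −2, so ξ = 501.5/2 = 250.7 kmol/h.
Outlet amounts (n = n₀ + ν ξ):
  D: 833 − 2(250.7) = 331.5
  E: 0 + 1(250.7) = 250.7
  G: 0 + 1(250.7) = 250.7
  F: 915 (inert)

251 kmol/h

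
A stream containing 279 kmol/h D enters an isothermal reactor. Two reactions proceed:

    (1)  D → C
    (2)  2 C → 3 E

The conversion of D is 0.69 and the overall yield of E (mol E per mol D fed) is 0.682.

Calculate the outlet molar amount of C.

65.7 kmol/h

Conversion of D: D consumed = 1ξ₁ = 0.69 × 279 → ξ₁ = 192.5 kmol/h.
Yield of E: 3ξ₂ / 279 = 0.682 → ξ₂ = 63.43 kmol/h.
Outlet amounts (n = n₀ + Σ ν·ξ):
  D: 279 − 1(192.5) = 86.49
  C: 0 + 1(192.5) − 2(63.43) = 65.66
  E: 0 + 3(63.43) = 190.3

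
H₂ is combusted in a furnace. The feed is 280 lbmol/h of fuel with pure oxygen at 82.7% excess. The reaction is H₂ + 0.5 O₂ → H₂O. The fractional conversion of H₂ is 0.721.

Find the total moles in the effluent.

435 lbmol/h

Stoichiometric O₂ = 0.5 × 280 = 140 lbmol/h; O₂ fed = 140 × 1.827 = 255.8 lbmol/h.
Fuel reacted = 0.721 × 280 → ξ = 201.9 lbmol/h.
Outlet (n = n₀ + ν ξ):
  H₂: 280 − 1(201.9) = 78.12
  O₂: 255.8 − 0.5(201.9) = 154.8
  H₂O: 0 + 1(201.9) = 201.9
Total out = 78.12 + 154.8 + 201.9 = 434.8 lbmol/h.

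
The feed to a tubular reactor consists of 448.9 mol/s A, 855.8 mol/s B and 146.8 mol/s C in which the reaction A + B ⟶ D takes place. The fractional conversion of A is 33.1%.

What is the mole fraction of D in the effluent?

A reacted = 0.331 × 448.9 = 148.6 mol/s; ν_A = −1, so ξ = 148.6/1 = 148.6 mol/s.
Outlet amounts (n = n₀ + ν ξ):
  A: 448.9 − 1(148.6) = 300.3
  B: 855.8 − 1(148.6) = 707.2
  D: 0 + 1(148.6) = 148.6
  C: 146.8 (inert)
Total out = 1303 mol/s; y_D = 148.6 / 1303 = 0.114.

0.114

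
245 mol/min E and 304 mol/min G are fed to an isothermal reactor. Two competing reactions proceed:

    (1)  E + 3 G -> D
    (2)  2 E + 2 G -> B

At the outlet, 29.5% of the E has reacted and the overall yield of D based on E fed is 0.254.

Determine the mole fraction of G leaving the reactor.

Yield of D: 1ξ₁ / 245 = 0.254 → ξ₁ = 62.23 mol/min.
Conversion of E: 1ξ₁ + 2ξ₂ = 0.295 × 245 = 72.27 → ξ₂ = 5.022 mol/min.
Outlet amounts (n = n₀ + Σ ν·ξ):
  E: 245 − 1(62.23) − 2(5.022) = 172.7
  G: 304 − 3(62.23) − 2(5.022) = 107.3
  D: 0 + 1(62.23) = 62.23
  B: 0 + 1(5.022) = 5.022
Total out = 347.2 mol/min; y_G = 107.3 / 347.2 = 0.3089.

0.309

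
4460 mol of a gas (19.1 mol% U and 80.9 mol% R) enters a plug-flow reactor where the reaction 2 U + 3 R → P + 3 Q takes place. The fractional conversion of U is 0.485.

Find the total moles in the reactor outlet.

U reacted = 0.485 × 851.9 = 413.2 mol; ν_U = −2, so ξ = 413.2/2 = 206.6 mol.
Outlet amounts (n = n₀ + ν ξ):
  U: 851.9 − 2(206.6) = 438.7
  R: 3608 − 3(206.6) = 2988
  P: 0 + 1(206.6) = 206.6
  Q: 0 + 3(206.6) = 619.7
Total out = 438.7 + 2988 + 206.6 + 619.7 = 4253 mol.

4250 mol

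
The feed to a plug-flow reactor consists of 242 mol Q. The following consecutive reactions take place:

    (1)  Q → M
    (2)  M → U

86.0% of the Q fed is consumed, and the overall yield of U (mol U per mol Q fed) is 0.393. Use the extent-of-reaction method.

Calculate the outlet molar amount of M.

113 mol

Conversion of Q: Q consumed = 1ξ₁ = 0.86 × 242 → ξ₁ = 208.1 mol.
Yield of U: 1ξ₂ / 242 = 0.393 → ξ₂ = 95.11 mol.
Outlet amounts (n = n₀ + Σ ν·ξ):
  Q: 242 − 1(208.1) = 33.88
  M: 0 + 1(208.1) − 1(95.11) = 113
  U: 0 + 1(95.11) = 95.11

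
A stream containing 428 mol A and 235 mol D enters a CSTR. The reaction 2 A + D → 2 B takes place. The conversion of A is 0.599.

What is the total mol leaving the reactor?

A reacted = 0.599 × 428 = 256.4 mol; ν_A = −2, so ξ = 256.4/2 = 128.2 mol.
Outlet amounts (n = n₀ + ν ξ):
  A: 428 − 2(128.2) = 171.6
  D: 235 − 1(128.2) = 106.8
  B: 0 + 2(128.2) = 256.4
Total out = 171.6 + 106.8 + 256.4 = 534.8 mol.

535 mol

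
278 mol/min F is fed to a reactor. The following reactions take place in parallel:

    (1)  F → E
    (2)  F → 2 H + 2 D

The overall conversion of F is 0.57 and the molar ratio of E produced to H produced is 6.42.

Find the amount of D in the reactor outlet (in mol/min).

22.9 mol/min

Conversion of F: F consumed = 0.57 × 278 = 158.5 mol/min = 1ξ₁ + 1ξ₂.
Selectivity: 1ξ₁ / (2ξ₂) = 6.42 → ξ₁ = 12.84 ξ₂.
Substitute: (1·12.84 + 1) ξ₂ = 158.5 → ξ₂ = 11.45 mol/min, ξ₁ = 147 mol/min.
Outlet amounts (n = n₀ + Σ ν·ξ):
  F: 278 − 1(147) − 1(11.45) = 119.5
  E: 0 + 1(147) = 147
  H: 0 + 2(11.45) = 22.9
  D: 0 + 2(11.45) = 22.9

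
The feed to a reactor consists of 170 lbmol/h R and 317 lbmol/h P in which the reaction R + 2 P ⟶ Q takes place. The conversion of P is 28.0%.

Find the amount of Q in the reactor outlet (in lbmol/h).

44.4 lbmol/h

P reacted = 0.28 × 317 = 88.76 lbmol/h; ν_P = −2, so ξ = 88.76/2 = 44.38 lbmol/h.
Outlet amounts (n = n₀ + ν ξ):
  R: 170 − 1(44.38) = 125.6
  P: 317 − 2(44.38) = 228.2
  Q: 0 + 1(44.38) = 44.38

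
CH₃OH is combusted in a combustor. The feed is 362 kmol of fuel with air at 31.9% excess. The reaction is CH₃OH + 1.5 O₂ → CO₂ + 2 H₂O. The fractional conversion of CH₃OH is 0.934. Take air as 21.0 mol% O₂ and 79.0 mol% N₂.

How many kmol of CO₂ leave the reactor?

338 kmol

Stoichiometric O₂ = 1.5 × 362 = 543 kmol; O₂ fed = 543 × 1.319 = 716.2 kmol.
N₂ fed = 716.2 × 79/21 = 2694 kmol.
Fuel reacted = 0.934 × 362 → ξ = 338.1 kmol.
Outlet (n = n₀ + ν ξ):
  CH₃OH: 362 − 1(338.1) = 23.89
  O₂: 716.2 − 1.5(338.1) = 209.1
  N₂: 2694 (inert)
  CO₂: 0 + 1(338.1) = 338.1
  H₂O: 0 + 2(338.1) = 676.2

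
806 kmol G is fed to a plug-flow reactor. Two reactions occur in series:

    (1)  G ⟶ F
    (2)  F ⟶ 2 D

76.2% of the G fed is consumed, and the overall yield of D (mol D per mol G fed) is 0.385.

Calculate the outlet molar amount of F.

459 kmol

Conversion of G: G consumed = 1ξ₁ = 0.762 × 806 → ξ₁ = 614.2 kmol.
Yield of D: 2ξ₂ / 806 = 0.385 → ξ₂ = 155.2 kmol.
Outlet amounts (n = n₀ + Σ ν·ξ):
  G: 806 − 1(614.2) = 191.8
  F: 0 + 1(614.2) − 1(155.2) = 459
  D: 0 + 2(155.2) = 310.3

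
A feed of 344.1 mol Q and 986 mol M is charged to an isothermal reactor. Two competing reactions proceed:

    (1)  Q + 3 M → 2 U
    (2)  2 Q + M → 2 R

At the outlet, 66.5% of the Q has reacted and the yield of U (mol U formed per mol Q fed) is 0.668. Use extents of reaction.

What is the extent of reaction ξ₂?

Yield of U: 2ξ₁ / 344.1 = 0.668 → ξ₁ = 114.9 mol.
Conversion of Q: 1ξ₁ + 2ξ₂ = 0.665 × 344.1 = 228.8 → ξ₂ = 56.95 mol.
Outlet amounts (n = n₀ + Σ ν·ξ):
  Q: 344.1 − 1(114.9) − 2(56.95) = 115.3
  M: 986 − 3(114.9) − 1(56.95) = 584.3
  U: 0 + 2(114.9) = 229.9
  R: 0 + 2(56.95) = 113.9

ξ₂ = 56.9 mol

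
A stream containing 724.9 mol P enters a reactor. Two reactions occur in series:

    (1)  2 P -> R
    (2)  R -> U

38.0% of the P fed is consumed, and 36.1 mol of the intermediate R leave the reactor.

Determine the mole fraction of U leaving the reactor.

0.173

Conversion of P: P consumed = 2ξ₁ = 0.38 × 724.9 → ξ₁ = 137.7 mol.
R balance: n_R = 0 + 1ξ₁ − 1ξ₂ = 36.1 → ξ₂ = (1·137.7 − 36.1)/1 = 101.6 mol.
Outlet amounts (n = n₀ + Σ ν·ξ):
  P: 724.9 − 2(137.7) = 449.4
  R: 0 + 1(137.7) − 1(101.6) = 36.1
  U: 0 + 1(101.6) = 101.6
Total out = 587.2 mol; y_U = 101.6 / 587.2 = 0.1731.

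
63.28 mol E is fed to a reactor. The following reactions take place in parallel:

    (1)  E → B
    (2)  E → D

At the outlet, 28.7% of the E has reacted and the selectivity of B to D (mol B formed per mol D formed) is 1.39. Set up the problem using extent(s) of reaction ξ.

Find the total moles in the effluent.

63.3 mol

Conversion of E: E consumed = 0.287 × 63.28 = 18.16 mol = 1ξ₁ + 1ξ₂.
Selectivity: 1ξ₁ / (1ξ₂) = 1.39 → ξ₁ = 1.39 ξ₂.
Substitute: (1·1.39 + 1) ξ₂ = 18.16 → ξ₂ = 7.599 mol, ξ₁ = 10.56 mol.
Outlet amounts (n = n₀ + Σ ν·ξ):
  E: 63.28 − 1(10.56) − 1(7.599) = 45.12
  B: 0 + 1(10.56) = 10.56
  D: 0 + 1(7.599) = 7.599
Total out = 45.12 + 10.56 + 7.599 = 63.28 mol.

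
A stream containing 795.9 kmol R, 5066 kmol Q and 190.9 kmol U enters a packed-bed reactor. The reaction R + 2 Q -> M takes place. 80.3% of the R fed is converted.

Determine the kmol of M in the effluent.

R reacted = 0.803 × 795.9 = 639.1 kmol; ν_R = −1, so ξ = 639.1/1 = 639.1 kmol.
Outlet amounts (n = n₀ + ν ξ):
  R: 795.9 − 1(639.1) = 156.8
  Q: 5066 − 2(639.1) = 3788
  M: 0 + 1(639.1) = 639.1
  U: 190.9 (inert)

639 kmol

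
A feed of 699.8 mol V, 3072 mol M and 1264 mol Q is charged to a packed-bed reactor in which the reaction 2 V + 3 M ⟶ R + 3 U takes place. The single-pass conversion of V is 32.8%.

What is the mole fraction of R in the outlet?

V reacted = 0.328 × 699.8 = 229.5 mol; ν_V = −2, so ξ = 229.5/2 = 114.8 mol.
Outlet amounts (n = n₀ + ν ξ):
  V: 699.8 − 2(114.8) = 470.3
  M: 3072 − 3(114.8) = 2728
  R: 0 + 1(114.8) = 114.8
  U: 0 + 3(114.8) = 344.3
  Q: 1264 (inert)
Total out = 4921 mol; y_R = 114.8 / 4921 = 0.02332.

0.0233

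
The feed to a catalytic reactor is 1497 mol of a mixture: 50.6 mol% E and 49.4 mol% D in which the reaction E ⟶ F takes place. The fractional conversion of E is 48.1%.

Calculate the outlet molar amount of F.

E reacted = 0.481 × 757.5 = 364.3 mol; ν_E = −1, so ξ = 364.3/1 = 364.3 mol.
Outlet amounts (n = n₀ + ν ξ):
  E: 757.5 − 1(364.3) = 393.1
  F: 0 + 1(364.3) = 364.3
  D: 739.5 (inert)

364 mol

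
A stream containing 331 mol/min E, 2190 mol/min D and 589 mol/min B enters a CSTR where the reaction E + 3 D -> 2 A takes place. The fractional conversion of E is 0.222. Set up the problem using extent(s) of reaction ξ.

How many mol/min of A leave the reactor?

E reacted = 0.222 × 331 = 73.48 mol/min; ν_E = −1, so ξ = 73.48/1 = 73.48 mol/min.
Outlet amounts (n = n₀ + ν ξ):
  E: 331 − 1(73.48) = 257.5
  D: 2190 − 3(73.48) = 1970
  A: 0 + 2(73.48) = 147
  B: 589 (inert)

147 mol/min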